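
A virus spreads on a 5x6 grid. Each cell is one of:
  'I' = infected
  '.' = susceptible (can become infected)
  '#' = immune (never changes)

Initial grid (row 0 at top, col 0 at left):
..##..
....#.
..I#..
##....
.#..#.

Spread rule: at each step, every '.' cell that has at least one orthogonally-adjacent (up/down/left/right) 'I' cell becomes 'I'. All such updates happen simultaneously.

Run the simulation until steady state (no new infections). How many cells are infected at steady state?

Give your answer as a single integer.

Answer: 21

Derivation:
Step 0 (initial): 1 infected
Step 1: +3 new -> 4 infected
Step 2: +5 new -> 9 infected
Step 3: +4 new -> 13 infected
Step 4: +3 new -> 16 infected
Step 5: +2 new -> 18 infected
Step 6: +1 new -> 19 infected
Step 7: +1 new -> 20 infected
Step 8: +1 new -> 21 infected
Step 9: +0 new -> 21 infected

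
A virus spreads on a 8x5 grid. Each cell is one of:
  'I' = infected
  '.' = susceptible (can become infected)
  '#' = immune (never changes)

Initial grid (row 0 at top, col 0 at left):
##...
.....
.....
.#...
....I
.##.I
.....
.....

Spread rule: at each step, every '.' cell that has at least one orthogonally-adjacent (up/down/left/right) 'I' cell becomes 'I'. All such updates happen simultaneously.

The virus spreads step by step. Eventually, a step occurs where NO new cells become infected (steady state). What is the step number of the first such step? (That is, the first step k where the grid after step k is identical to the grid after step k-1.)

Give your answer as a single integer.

Answer: 8

Derivation:
Step 0 (initial): 2 infected
Step 1: +4 new -> 6 infected
Step 2: +5 new -> 11 infected
Step 3: +6 new -> 17 infected
Step 4: +6 new -> 23 infected
Step 5: +7 new -> 30 infected
Step 6: +4 new -> 34 infected
Step 7: +1 new -> 35 infected
Step 8: +0 new -> 35 infected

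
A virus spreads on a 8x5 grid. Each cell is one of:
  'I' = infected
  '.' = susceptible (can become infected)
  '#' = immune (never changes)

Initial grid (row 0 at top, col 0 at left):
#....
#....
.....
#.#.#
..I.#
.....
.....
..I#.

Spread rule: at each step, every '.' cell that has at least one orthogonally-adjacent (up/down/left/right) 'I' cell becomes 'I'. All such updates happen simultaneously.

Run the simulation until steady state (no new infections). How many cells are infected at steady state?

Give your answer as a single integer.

Step 0 (initial): 2 infected
Step 1: +5 new -> 7 infected
Step 2: +8 new -> 15 infected
Step 3: +6 new -> 21 infected
Step 4: +6 new -> 27 infected
Step 5: +4 new -> 31 infected
Step 6: +2 new -> 33 infected
Step 7: +0 new -> 33 infected

Answer: 33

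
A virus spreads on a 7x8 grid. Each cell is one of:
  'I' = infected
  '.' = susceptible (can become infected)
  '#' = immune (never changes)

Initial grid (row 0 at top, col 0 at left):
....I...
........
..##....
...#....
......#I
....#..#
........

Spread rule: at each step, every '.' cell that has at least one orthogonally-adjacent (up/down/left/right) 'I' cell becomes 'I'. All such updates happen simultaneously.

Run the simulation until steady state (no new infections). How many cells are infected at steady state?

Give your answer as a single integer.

Step 0 (initial): 2 infected
Step 1: +4 new -> 6 infected
Step 2: +7 new -> 13 infected
Step 3: +9 new -> 22 infected
Step 4: +4 new -> 26 infected
Step 5: +4 new -> 30 infected
Step 6: +6 new -> 36 infected
Step 7: +7 new -> 43 infected
Step 8: +4 new -> 47 infected
Step 9: +2 new -> 49 infected
Step 10: +1 new -> 50 infected
Step 11: +0 new -> 50 infected

Answer: 50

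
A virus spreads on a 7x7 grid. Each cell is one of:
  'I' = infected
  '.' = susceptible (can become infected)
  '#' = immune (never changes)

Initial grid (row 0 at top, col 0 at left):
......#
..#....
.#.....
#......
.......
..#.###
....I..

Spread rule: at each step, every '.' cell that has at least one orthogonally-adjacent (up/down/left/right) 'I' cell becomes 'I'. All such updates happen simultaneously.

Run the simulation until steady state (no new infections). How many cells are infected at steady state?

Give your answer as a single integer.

Step 0 (initial): 1 infected
Step 1: +2 new -> 3 infected
Step 2: +3 new -> 6 infected
Step 3: +2 new -> 8 infected
Step 4: +5 new -> 13 infected
Step 5: +6 new -> 19 infected
Step 6: +7 new -> 26 infected
Step 7: +4 new -> 30 infected
Step 8: +4 new -> 34 infected
Step 9: +3 new -> 37 infected
Step 10: +2 new -> 39 infected
Step 11: +1 new -> 40 infected
Step 12: +1 new -> 41 infected
Step 13: +0 new -> 41 infected

Answer: 41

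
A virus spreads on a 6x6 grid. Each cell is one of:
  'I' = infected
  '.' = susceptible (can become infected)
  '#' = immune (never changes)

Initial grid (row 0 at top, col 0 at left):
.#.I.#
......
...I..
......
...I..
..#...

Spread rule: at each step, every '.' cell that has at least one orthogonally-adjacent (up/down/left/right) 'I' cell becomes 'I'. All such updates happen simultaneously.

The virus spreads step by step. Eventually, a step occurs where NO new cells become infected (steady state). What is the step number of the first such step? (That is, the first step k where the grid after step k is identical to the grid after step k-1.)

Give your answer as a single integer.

Answer: 6

Derivation:
Step 0 (initial): 3 infected
Step 1: +9 new -> 12 infected
Step 2: +9 new -> 21 infected
Step 3: +8 new -> 29 infected
Step 4: +3 new -> 32 infected
Step 5: +1 new -> 33 infected
Step 6: +0 new -> 33 infected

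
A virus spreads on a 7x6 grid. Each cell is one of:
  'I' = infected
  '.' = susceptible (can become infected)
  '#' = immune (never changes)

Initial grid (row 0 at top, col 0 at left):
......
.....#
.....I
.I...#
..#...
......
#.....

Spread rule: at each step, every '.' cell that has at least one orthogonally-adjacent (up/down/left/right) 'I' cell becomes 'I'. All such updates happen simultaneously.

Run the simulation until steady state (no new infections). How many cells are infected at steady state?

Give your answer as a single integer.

Answer: 38

Derivation:
Step 0 (initial): 2 infected
Step 1: +5 new -> 7 infected
Step 2: +9 new -> 16 infected
Step 3: +10 new -> 26 infected
Step 4: +8 new -> 34 infected
Step 5: +3 new -> 37 infected
Step 6: +1 new -> 38 infected
Step 7: +0 new -> 38 infected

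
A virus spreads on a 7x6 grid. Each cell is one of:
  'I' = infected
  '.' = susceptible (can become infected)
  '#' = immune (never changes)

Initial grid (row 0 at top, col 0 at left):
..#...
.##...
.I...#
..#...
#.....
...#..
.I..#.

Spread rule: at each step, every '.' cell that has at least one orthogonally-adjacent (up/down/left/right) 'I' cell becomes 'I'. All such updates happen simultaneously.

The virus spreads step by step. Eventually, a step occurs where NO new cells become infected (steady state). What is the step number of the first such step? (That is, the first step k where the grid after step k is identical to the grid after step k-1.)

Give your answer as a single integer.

Step 0 (initial): 2 infected
Step 1: +6 new -> 8 infected
Step 2: +7 new -> 15 infected
Step 3: +5 new -> 20 infected
Step 4: +5 new -> 25 infected
Step 5: +4 new -> 29 infected
Step 6: +3 new -> 32 infected
Step 7: +1 new -> 33 infected
Step 8: +1 new -> 34 infected
Step 9: +0 new -> 34 infected

Answer: 9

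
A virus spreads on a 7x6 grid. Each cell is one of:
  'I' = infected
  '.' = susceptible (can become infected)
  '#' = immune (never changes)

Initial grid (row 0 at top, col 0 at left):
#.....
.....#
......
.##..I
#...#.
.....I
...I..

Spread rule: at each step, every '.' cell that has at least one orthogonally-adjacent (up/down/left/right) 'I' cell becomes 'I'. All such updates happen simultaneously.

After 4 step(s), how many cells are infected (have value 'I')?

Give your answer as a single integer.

Answer: 26

Derivation:
Step 0 (initial): 3 infected
Step 1: +8 new -> 11 infected
Step 2: +5 new -> 16 infected
Step 3: +5 new -> 21 infected
Step 4: +5 new -> 26 infected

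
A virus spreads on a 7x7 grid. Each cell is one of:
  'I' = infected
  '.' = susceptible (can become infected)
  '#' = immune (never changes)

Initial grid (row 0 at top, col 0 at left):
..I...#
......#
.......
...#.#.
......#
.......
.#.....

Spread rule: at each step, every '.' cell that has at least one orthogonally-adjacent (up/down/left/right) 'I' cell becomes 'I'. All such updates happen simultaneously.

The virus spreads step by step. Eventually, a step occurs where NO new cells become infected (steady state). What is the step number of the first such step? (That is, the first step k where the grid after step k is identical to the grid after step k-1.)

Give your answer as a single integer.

Answer: 11

Derivation:
Step 0 (initial): 1 infected
Step 1: +3 new -> 4 infected
Step 2: +5 new -> 9 infected
Step 3: +6 new -> 15 infected
Step 4: +5 new -> 20 infected
Step 5: +6 new -> 26 infected
Step 6: +6 new -> 32 infected
Step 7: +5 new -> 37 infected
Step 8: +3 new -> 40 infected
Step 9: +2 new -> 42 infected
Step 10: +1 new -> 43 infected
Step 11: +0 new -> 43 infected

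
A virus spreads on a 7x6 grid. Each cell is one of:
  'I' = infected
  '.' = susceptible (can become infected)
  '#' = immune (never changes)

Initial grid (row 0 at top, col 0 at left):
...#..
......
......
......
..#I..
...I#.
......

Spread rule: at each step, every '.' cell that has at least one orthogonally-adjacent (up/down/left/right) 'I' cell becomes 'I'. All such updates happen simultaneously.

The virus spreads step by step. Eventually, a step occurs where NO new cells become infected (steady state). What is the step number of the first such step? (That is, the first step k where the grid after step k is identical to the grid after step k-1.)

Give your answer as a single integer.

Answer: 8

Derivation:
Step 0 (initial): 2 infected
Step 1: +4 new -> 6 infected
Step 2: +7 new -> 13 infected
Step 3: +10 new -> 23 infected
Step 4: +7 new -> 30 infected
Step 5: +5 new -> 35 infected
Step 6: +3 new -> 38 infected
Step 7: +1 new -> 39 infected
Step 8: +0 new -> 39 infected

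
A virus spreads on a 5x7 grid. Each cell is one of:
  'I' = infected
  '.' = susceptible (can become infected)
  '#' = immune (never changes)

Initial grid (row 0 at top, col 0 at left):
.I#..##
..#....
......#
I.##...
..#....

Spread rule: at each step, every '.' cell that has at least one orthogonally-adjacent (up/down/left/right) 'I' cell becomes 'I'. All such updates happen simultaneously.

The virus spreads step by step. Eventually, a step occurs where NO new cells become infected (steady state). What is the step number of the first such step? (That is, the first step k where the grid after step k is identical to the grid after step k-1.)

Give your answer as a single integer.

Step 0 (initial): 2 infected
Step 1: +5 new -> 7 infected
Step 2: +3 new -> 10 infected
Step 3: +1 new -> 11 infected
Step 4: +1 new -> 12 infected
Step 5: +2 new -> 14 infected
Step 6: +4 new -> 18 infected
Step 7: +4 new -> 22 infected
Step 8: +4 new -> 26 infected
Step 9: +1 new -> 27 infected
Step 10: +0 new -> 27 infected

Answer: 10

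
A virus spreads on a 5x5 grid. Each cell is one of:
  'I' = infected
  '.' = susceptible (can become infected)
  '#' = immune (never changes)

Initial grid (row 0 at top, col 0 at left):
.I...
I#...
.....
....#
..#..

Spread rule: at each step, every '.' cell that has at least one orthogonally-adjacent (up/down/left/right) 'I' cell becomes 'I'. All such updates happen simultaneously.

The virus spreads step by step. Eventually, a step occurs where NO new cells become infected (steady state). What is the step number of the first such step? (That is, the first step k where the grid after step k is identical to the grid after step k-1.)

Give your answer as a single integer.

Answer: 8

Derivation:
Step 0 (initial): 2 infected
Step 1: +3 new -> 5 infected
Step 2: +4 new -> 9 infected
Step 3: +5 new -> 14 infected
Step 4: +4 new -> 18 infected
Step 5: +2 new -> 20 infected
Step 6: +1 new -> 21 infected
Step 7: +1 new -> 22 infected
Step 8: +0 new -> 22 infected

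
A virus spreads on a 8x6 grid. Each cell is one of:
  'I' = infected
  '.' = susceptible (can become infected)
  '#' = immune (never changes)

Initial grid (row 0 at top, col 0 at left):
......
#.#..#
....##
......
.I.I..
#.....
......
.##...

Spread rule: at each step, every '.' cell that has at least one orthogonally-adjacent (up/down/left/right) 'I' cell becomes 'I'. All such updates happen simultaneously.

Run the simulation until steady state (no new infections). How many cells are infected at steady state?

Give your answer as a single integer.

Answer: 40

Derivation:
Step 0 (initial): 2 infected
Step 1: +7 new -> 9 infected
Step 2: +10 new -> 19 infected
Step 3: +10 new -> 29 infected
Step 4: +6 new -> 35 infected
Step 5: +4 new -> 39 infected
Step 6: +1 new -> 40 infected
Step 7: +0 new -> 40 infected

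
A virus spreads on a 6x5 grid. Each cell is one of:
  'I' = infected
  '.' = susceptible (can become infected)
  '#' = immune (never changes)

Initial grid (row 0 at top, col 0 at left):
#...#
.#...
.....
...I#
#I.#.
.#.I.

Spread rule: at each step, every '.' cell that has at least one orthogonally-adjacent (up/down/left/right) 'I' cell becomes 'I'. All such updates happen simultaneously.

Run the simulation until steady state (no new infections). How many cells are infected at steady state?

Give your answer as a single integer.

Answer: 22

Derivation:
Step 0 (initial): 3 infected
Step 1: +6 new -> 9 infected
Step 2: +6 new -> 15 infected
Step 3: +4 new -> 19 infected
Step 4: +2 new -> 21 infected
Step 5: +1 new -> 22 infected
Step 6: +0 new -> 22 infected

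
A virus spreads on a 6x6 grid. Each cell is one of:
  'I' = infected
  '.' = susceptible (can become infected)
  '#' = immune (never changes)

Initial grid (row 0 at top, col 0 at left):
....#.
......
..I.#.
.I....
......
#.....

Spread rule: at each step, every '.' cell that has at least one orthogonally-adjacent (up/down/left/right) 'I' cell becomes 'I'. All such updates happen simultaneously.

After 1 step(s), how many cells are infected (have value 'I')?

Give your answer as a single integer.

Step 0 (initial): 2 infected
Step 1: +6 new -> 8 infected

Answer: 8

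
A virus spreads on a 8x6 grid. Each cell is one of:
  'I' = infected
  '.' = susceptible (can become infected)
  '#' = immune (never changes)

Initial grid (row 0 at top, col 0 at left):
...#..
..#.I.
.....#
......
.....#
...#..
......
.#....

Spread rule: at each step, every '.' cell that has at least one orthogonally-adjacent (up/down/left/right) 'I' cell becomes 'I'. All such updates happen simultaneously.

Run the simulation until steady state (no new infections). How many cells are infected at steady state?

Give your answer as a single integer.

Answer: 42

Derivation:
Step 0 (initial): 1 infected
Step 1: +4 new -> 5 infected
Step 2: +3 new -> 8 infected
Step 3: +4 new -> 12 infected
Step 4: +4 new -> 16 infected
Step 5: +6 new -> 22 infected
Step 6: +8 new -> 30 infected
Step 7: +7 new -> 37 infected
Step 8: +3 new -> 40 infected
Step 9: +1 new -> 41 infected
Step 10: +1 new -> 42 infected
Step 11: +0 new -> 42 infected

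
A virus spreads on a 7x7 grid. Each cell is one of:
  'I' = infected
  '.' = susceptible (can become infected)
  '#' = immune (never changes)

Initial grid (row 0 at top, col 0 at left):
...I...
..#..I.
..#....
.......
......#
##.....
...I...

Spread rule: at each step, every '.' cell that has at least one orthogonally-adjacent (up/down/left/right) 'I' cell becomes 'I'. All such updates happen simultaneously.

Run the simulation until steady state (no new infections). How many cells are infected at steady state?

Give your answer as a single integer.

Step 0 (initial): 3 infected
Step 1: +10 new -> 13 infected
Step 2: +11 new -> 24 infected
Step 3: +11 new -> 35 infected
Step 4: +5 new -> 40 infected
Step 5: +3 new -> 43 infected
Step 6: +1 new -> 44 infected
Step 7: +0 new -> 44 infected

Answer: 44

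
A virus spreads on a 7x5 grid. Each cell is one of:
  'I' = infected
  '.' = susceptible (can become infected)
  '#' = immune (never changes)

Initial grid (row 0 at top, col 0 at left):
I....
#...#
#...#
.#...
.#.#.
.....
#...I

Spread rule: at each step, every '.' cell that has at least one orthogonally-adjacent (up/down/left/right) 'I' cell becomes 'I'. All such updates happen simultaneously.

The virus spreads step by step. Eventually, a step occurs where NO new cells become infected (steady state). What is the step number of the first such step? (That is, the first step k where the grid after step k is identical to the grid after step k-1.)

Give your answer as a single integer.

Step 0 (initial): 2 infected
Step 1: +3 new -> 5 infected
Step 2: +5 new -> 10 infected
Step 3: +6 new -> 16 infected
Step 4: +6 new -> 22 infected
Step 5: +3 new -> 25 infected
Step 6: +1 new -> 26 infected
Step 7: +1 new -> 27 infected
Step 8: +0 new -> 27 infected

Answer: 8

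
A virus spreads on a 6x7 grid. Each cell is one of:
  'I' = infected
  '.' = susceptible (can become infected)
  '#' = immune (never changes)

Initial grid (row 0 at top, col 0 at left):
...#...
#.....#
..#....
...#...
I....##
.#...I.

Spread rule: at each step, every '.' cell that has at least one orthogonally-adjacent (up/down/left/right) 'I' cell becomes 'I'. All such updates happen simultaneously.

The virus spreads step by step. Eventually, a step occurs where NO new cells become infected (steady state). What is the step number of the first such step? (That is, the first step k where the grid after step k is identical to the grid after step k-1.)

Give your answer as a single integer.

Answer: 9

Derivation:
Step 0 (initial): 2 infected
Step 1: +5 new -> 7 infected
Step 2: +5 new -> 12 infected
Step 3: +5 new -> 17 infected
Step 4: +3 new -> 20 infected
Step 5: +6 new -> 26 infected
Step 6: +6 new -> 32 infected
Step 7: +1 new -> 33 infected
Step 8: +1 new -> 34 infected
Step 9: +0 new -> 34 infected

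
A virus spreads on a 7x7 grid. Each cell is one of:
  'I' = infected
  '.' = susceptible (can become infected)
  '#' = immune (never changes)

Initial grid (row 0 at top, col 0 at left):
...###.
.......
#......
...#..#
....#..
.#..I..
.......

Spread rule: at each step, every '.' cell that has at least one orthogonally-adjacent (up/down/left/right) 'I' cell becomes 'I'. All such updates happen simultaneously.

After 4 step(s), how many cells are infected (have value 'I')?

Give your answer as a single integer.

Answer: 20

Derivation:
Step 0 (initial): 1 infected
Step 1: +3 new -> 4 infected
Step 2: +6 new -> 10 infected
Step 3: +5 new -> 15 infected
Step 4: +5 new -> 20 infected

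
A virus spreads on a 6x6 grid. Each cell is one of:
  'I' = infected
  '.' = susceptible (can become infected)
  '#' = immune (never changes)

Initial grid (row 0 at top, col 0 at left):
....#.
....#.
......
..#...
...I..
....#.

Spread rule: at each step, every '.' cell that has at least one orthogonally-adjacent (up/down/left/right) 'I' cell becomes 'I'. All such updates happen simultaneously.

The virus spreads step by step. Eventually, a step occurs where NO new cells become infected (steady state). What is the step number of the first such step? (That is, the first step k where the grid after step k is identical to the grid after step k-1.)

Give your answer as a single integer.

Answer: 8

Derivation:
Step 0 (initial): 1 infected
Step 1: +4 new -> 5 infected
Step 2: +5 new -> 10 infected
Step 3: +8 new -> 18 infected
Step 4: +6 new -> 24 infected
Step 5: +4 new -> 28 infected
Step 6: +3 new -> 31 infected
Step 7: +1 new -> 32 infected
Step 8: +0 new -> 32 infected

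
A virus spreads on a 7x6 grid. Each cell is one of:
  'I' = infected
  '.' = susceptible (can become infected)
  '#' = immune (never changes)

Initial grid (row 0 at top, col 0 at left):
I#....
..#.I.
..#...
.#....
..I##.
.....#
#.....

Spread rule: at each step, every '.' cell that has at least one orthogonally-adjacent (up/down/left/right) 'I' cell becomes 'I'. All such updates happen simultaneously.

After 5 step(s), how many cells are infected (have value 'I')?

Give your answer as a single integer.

Answer: 34

Derivation:
Step 0 (initial): 3 infected
Step 1: +8 new -> 11 infected
Step 2: +12 new -> 23 infected
Step 3: +8 new -> 31 infected
Step 4: +2 new -> 33 infected
Step 5: +1 new -> 34 infected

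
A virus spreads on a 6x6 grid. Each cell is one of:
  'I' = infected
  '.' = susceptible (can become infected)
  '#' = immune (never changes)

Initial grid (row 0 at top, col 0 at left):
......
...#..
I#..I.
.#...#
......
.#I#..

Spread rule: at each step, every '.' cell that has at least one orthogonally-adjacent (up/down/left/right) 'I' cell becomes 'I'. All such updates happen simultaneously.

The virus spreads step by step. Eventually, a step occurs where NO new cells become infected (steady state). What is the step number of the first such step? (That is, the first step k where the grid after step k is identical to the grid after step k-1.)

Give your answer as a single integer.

Step 0 (initial): 3 infected
Step 1: +7 new -> 10 infected
Step 2: +11 new -> 21 infected
Step 3: +7 new -> 28 infected
Step 4: +2 new -> 30 infected
Step 5: +0 new -> 30 infected

Answer: 5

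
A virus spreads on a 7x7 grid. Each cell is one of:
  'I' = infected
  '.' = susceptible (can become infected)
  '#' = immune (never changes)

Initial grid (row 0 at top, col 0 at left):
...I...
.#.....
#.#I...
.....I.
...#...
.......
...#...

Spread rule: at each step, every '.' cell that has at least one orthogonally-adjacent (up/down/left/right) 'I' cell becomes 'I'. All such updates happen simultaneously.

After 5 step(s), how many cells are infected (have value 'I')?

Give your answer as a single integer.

Answer: 41

Derivation:
Step 0 (initial): 3 infected
Step 1: +9 new -> 12 infected
Step 2: +10 new -> 22 infected
Step 3: +8 new -> 30 infected
Step 4: +8 new -> 38 infected
Step 5: +3 new -> 41 infected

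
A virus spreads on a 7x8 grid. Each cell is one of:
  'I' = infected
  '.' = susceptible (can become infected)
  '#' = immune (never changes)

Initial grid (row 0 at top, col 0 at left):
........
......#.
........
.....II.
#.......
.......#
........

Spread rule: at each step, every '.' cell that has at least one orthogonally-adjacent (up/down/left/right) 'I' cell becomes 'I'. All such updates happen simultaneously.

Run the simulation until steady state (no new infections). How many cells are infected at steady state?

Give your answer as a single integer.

Step 0 (initial): 2 infected
Step 1: +6 new -> 8 infected
Step 2: +8 new -> 16 infected
Step 3: +9 new -> 25 infected
Step 4: +10 new -> 35 infected
Step 5: +7 new -> 42 infected
Step 6: +5 new -> 47 infected
Step 7: +4 new -> 51 infected
Step 8: +2 new -> 53 infected
Step 9: +0 new -> 53 infected

Answer: 53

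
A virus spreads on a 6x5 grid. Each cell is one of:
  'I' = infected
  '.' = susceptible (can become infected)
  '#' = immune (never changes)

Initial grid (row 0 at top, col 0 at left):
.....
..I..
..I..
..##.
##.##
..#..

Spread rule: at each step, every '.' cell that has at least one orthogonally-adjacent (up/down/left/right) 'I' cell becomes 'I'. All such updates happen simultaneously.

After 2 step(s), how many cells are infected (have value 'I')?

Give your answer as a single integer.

Step 0 (initial): 2 infected
Step 1: +5 new -> 7 infected
Step 2: +7 new -> 14 infected

Answer: 14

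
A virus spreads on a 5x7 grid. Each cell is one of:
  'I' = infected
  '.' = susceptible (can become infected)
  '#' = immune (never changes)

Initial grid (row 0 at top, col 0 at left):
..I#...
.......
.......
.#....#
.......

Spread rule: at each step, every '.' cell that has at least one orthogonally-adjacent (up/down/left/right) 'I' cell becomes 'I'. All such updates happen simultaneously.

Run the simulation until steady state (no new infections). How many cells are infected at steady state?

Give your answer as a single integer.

Step 0 (initial): 1 infected
Step 1: +2 new -> 3 infected
Step 2: +4 new -> 7 infected
Step 3: +5 new -> 12 infected
Step 4: +6 new -> 18 infected
Step 5: +7 new -> 25 infected
Step 6: +5 new -> 30 infected
Step 7: +1 new -> 31 infected
Step 8: +1 new -> 32 infected
Step 9: +0 new -> 32 infected

Answer: 32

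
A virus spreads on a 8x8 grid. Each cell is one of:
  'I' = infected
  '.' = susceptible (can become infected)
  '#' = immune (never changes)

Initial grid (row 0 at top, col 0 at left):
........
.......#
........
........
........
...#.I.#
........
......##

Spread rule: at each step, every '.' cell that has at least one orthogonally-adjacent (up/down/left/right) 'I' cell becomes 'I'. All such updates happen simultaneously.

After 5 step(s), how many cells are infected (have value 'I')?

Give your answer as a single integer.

Answer: 37

Derivation:
Step 0 (initial): 1 infected
Step 1: +4 new -> 5 infected
Step 2: +6 new -> 11 infected
Step 3: +8 new -> 19 infected
Step 4: +8 new -> 27 infected
Step 5: +10 new -> 37 infected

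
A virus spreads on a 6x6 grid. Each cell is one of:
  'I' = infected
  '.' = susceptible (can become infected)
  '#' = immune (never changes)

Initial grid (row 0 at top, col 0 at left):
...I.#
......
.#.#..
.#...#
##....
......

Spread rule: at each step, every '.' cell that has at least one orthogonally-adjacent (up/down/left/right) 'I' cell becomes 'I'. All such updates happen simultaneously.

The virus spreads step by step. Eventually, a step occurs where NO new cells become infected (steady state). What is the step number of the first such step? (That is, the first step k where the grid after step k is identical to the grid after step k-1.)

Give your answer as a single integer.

Answer: 9

Derivation:
Step 0 (initial): 1 infected
Step 1: +3 new -> 4 infected
Step 2: +3 new -> 7 infected
Step 3: +5 new -> 12 infected
Step 4: +4 new -> 16 infected
Step 5: +4 new -> 20 infected
Step 6: +5 new -> 25 infected
Step 7: +3 new -> 28 infected
Step 8: +1 new -> 29 infected
Step 9: +0 new -> 29 infected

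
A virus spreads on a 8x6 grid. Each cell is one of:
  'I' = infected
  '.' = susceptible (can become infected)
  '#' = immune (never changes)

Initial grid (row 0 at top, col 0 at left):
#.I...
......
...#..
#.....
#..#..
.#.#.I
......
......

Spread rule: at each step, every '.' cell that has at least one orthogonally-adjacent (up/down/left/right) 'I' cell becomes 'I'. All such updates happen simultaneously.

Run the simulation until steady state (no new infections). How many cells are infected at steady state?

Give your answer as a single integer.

Answer: 41

Derivation:
Step 0 (initial): 2 infected
Step 1: +6 new -> 8 infected
Step 2: +8 new -> 16 infected
Step 3: +9 new -> 25 infected
Step 4: +8 new -> 33 infected
Step 5: +4 new -> 37 infected
Step 6: +2 new -> 39 infected
Step 7: +2 new -> 41 infected
Step 8: +0 new -> 41 infected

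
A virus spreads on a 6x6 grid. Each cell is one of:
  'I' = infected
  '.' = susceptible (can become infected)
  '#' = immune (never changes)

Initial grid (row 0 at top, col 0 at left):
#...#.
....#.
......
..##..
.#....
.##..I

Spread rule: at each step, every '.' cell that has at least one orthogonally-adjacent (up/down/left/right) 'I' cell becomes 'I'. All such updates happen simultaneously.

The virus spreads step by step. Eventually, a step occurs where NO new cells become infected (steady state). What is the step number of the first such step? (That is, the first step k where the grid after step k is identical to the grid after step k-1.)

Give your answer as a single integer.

Step 0 (initial): 1 infected
Step 1: +2 new -> 3 infected
Step 2: +3 new -> 6 infected
Step 3: +3 new -> 9 infected
Step 4: +3 new -> 12 infected
Step 5: +2 new -> 14 infected
Step 6: +2 new -> 16 infected
Step 7: +3 new -> 19 infected
Step 8: +4 new -> 23 infected
Step 9: +3 new -> 26 infected
Step 10: +1 new -> 27 infected
Step 11: +1 new -> 28 infected
Step 12: +0 new -> 28 infected

Answer: 12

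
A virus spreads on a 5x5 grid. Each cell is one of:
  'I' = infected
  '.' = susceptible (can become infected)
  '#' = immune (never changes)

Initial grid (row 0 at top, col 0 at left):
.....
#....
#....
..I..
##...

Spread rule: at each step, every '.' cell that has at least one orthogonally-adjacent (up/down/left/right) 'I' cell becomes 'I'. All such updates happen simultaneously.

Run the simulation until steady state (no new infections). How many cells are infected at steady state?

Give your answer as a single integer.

Answer: 21

Derivation:
Step 0 (initial): 1 infected
Step 1: +4 new -> 5 infected
Step 2: +6 new -> 11 infected
Step 3: +5 new -> 16 infected
Step 4: +3 new -> 19 infected
Step 5: +2 new -> 21 infected
Step 6: +0 new -> 21 infected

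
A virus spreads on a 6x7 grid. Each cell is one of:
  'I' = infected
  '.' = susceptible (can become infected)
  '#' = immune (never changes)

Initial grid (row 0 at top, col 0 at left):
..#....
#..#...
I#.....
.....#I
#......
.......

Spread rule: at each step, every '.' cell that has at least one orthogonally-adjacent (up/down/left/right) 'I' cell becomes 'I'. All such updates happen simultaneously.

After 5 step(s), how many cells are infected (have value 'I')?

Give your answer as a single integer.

Step 0 (initial): 2 infected
Step 1: +3 new -> 5 infected
Step 2: +5 new -> 10 infected
Step 3: +7 new -> 17 infected
Step 4: +10 new -> 27 infected
Step 5: +5 new -> 32 infected

Answer: 32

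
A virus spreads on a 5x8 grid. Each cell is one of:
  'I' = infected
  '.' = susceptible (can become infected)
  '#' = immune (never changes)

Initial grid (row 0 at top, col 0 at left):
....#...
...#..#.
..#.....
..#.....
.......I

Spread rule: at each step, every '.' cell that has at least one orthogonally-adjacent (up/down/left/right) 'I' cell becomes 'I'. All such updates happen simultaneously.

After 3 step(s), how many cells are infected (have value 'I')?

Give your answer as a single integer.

Step 0 (initial): 1 infected
Step 1: +2 new -> 3 infected
Step 2: +3 new -> 6 infected
Step 3: +4 new -> 10 infected

Answer: 10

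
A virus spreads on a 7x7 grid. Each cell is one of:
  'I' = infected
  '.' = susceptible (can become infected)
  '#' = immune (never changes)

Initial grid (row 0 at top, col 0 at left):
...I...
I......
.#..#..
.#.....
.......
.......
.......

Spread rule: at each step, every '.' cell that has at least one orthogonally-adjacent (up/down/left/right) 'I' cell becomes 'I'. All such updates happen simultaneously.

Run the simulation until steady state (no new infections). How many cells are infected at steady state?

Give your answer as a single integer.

Answer: 46

Derivation:
Step 0 (initial): 2 infected
Step 1: +6 new -> 8 infected
Step 2: +6 new -> 14 infected
Step 3: +5 new -> 19 infected
Step 4: +7 new -> 26 infected
Step 5: +7 new -> 33 infected
Step 6: +6 new -> 39 infected
Step 7: +4 new -> 43 infected
Step 8: +2 new -> 45 infected
Step 9: +1 new -> 46 infected
Step 10: +0 new -> 46 infected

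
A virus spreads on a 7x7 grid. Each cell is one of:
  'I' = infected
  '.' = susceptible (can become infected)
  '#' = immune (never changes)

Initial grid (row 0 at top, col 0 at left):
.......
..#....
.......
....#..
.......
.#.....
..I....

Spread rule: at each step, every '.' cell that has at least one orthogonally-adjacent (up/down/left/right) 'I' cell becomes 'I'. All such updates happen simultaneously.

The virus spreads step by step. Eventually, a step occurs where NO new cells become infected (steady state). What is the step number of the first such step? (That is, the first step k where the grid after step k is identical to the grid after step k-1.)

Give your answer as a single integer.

Answer: 11

Derivation:
Step 0 (initial): 1 infected
Step 1: +3 new -> 4 infected
Step 2: +4 new -> 8 infected
Step 3: +6 new -> 14 infected
Step 4: +7 new -> 21 infected
Step 5: +5 new -> 26 infected
Step 6: +6 new -> 32 infected
Step 7: +6 new -> 38 infected
Step 8: +5 new -> 43 infected
Step 9: +2 new -> 45 infected
Step 10: +1 new -> 46 infected
Step 11: +0 new -> 46 infected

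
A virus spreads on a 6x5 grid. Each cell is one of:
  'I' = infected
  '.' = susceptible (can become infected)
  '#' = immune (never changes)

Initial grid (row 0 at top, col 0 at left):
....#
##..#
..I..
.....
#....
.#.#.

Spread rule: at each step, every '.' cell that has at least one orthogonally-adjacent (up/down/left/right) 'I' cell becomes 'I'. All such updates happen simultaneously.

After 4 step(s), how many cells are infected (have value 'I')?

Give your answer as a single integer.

Step 0 (initial): 1 infected
Step 1: +4 new -> 5 infected
Step 2: +7 new -> 12 infected
Step 3: +7 new -> 19 infected
Step 4: +2 new -> 21 infected

Answer: 21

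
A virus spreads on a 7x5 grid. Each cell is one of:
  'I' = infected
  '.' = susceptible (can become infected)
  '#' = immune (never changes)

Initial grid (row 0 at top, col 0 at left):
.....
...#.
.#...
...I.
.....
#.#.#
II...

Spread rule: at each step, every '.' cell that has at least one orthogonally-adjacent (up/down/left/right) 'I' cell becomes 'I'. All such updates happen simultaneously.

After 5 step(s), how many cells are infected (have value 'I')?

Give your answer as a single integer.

Answer: 29

Derivation:
Step 0 (initial): 3 infected
Step 1: +6 new -> 9 infected
Step 2: +8 new -> 17 infected
Step 3: +5 new -> 22 infected
Step 4: +4 new -> 26 infected
Step 5: +3 new -> 29 infected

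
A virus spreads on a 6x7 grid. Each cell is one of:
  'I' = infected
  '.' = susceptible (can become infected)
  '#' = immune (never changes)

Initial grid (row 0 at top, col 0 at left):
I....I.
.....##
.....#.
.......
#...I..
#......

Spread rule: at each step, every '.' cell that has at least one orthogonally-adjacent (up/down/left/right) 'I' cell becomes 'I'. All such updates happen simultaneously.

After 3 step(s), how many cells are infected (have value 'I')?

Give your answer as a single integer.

Step 0 (initial): 3 infected
Step 1: +8 new -> 11 infected
Step 2: +12 new -> 23 infected
Step 3: +10 new -> 33 infected

Answer: 33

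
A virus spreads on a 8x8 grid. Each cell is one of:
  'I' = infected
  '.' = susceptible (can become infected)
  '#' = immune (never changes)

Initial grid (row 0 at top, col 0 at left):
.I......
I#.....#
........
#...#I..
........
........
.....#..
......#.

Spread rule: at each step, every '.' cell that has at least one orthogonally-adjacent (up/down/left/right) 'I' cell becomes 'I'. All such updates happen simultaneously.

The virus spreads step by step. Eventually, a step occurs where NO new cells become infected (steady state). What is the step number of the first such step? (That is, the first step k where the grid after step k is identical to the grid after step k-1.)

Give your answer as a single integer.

Answer: 9

Derivation:
Step 0 (initial): 3 infected
Step 1: +6 new -> 9 infected
Step 2: +10 new -> 19 infected
Step 3: +13 new -> 32 infected
Step 4: +9 new -> 41 infected
Step 5: +7 new -> 48 infected
Step 6: +6 new -> 54 infected
Step 7: +3 new -> 57 infected
Step 8: +1 new -> 58 infected
Step 9: +0 new -> 58 infected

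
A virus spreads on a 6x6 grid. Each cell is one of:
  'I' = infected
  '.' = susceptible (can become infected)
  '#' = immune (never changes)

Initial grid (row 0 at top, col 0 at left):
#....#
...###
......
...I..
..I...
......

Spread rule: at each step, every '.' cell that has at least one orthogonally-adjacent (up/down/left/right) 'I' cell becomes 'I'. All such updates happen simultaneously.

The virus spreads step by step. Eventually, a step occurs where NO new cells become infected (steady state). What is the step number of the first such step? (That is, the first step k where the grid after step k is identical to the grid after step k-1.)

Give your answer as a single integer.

Answer: 7

Derivation:
Step 0 (initial): 2 infected
Step 1: +6 new -> 8 infected
Step 2: +8 new -> 16 infected
Step 3: +7 new -> 23 infected
Step 4: +4 new -> 27 infected
Step 5: +3 new -> 30 infected
Step 6: +1 new -> 31 infected
Step 7: +0 new -> 31 infected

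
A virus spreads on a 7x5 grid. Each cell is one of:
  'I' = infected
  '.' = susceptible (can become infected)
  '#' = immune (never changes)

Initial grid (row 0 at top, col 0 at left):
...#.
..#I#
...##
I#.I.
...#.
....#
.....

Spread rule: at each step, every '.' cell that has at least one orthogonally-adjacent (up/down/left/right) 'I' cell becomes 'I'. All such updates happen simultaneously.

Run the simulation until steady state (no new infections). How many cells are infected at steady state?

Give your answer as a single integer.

Step 0 (initial): 3 infected
Step 1: +4 new -> 7 infected
Step 2: +7 new -> 14 infected
Step 3: +5 new -> 19 infected
Step 4: +4 new -> 23 infected
Step 5: +2 new -> 25 infected
Step 6: +1 new -> 26 infected
Step 7: +0 new -> 26 infected

Answer: 26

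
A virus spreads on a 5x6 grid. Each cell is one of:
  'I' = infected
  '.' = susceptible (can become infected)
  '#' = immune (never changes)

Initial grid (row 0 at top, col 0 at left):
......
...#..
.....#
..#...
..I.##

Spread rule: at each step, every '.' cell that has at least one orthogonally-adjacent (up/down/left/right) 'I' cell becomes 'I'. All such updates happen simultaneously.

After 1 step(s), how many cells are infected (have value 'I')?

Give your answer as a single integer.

Answer: 3

Derivation:
Step 0 (initial): 1 infected
Step 1: +2 new -> 3 infected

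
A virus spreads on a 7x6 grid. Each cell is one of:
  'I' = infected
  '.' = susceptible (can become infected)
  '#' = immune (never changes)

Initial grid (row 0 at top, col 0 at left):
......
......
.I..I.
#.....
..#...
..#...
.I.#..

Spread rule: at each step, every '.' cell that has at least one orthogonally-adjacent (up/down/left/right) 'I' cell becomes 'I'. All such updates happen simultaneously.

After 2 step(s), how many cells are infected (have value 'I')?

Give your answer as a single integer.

Step 0 (initial): 3 infected
Step 1: +11 new -> 14 infected
Step 2: +12 new -> 26 infected

Answer: 26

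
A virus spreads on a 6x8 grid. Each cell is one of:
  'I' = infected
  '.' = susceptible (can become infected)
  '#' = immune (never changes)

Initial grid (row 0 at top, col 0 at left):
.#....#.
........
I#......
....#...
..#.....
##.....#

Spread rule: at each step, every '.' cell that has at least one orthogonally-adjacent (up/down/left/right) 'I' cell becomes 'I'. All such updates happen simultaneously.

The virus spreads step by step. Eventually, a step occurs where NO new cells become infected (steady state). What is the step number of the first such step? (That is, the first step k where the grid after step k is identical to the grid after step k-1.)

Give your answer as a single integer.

Step 0 (initial): 1 infected
Step 1: +2 new -> 3 infected
Step 2: +4 new -> 7 infected
Step 3: +3 new -> 10 infected
Step 4: +4 new -> 14 infected
Step 5: +4 new -> 18 infected
Step 6: +5 new -> 23 infected
Step 7: +6 new -> 29 infected
Step 8: +5 new -> 34 infected
Step 9: +5 new -> 39 infected
Step 10: +1 new -> 40 infected
Step 11: +0 new -> 40 infected

Answer: 11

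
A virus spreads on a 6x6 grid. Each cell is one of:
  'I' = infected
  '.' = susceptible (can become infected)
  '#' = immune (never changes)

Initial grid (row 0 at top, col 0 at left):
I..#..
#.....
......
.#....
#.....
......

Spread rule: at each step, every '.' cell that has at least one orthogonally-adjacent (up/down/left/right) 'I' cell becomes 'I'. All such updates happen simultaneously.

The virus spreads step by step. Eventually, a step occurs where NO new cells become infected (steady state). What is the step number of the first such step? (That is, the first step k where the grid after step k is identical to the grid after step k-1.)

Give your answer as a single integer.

Step 0 (initial): 1 infected
Step 1: +1 new -> 2 infected
Step 2: +2 new -> 4 infected
Step 3: +2 new -> 6 infected
Step 4: +3 new -> 9 infected
Step 5: +4 new -> 13 infected
Step 6: +5 new -> 18 infected
Step 7: +6 new -> 24 infected
Step 8: +4 new -> 28 infected
Step 9: +3 new -> 31 infected
Step 10: +1 new -> 32 infected
Step 11: +0 new -> 32 infected

Answer: 11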